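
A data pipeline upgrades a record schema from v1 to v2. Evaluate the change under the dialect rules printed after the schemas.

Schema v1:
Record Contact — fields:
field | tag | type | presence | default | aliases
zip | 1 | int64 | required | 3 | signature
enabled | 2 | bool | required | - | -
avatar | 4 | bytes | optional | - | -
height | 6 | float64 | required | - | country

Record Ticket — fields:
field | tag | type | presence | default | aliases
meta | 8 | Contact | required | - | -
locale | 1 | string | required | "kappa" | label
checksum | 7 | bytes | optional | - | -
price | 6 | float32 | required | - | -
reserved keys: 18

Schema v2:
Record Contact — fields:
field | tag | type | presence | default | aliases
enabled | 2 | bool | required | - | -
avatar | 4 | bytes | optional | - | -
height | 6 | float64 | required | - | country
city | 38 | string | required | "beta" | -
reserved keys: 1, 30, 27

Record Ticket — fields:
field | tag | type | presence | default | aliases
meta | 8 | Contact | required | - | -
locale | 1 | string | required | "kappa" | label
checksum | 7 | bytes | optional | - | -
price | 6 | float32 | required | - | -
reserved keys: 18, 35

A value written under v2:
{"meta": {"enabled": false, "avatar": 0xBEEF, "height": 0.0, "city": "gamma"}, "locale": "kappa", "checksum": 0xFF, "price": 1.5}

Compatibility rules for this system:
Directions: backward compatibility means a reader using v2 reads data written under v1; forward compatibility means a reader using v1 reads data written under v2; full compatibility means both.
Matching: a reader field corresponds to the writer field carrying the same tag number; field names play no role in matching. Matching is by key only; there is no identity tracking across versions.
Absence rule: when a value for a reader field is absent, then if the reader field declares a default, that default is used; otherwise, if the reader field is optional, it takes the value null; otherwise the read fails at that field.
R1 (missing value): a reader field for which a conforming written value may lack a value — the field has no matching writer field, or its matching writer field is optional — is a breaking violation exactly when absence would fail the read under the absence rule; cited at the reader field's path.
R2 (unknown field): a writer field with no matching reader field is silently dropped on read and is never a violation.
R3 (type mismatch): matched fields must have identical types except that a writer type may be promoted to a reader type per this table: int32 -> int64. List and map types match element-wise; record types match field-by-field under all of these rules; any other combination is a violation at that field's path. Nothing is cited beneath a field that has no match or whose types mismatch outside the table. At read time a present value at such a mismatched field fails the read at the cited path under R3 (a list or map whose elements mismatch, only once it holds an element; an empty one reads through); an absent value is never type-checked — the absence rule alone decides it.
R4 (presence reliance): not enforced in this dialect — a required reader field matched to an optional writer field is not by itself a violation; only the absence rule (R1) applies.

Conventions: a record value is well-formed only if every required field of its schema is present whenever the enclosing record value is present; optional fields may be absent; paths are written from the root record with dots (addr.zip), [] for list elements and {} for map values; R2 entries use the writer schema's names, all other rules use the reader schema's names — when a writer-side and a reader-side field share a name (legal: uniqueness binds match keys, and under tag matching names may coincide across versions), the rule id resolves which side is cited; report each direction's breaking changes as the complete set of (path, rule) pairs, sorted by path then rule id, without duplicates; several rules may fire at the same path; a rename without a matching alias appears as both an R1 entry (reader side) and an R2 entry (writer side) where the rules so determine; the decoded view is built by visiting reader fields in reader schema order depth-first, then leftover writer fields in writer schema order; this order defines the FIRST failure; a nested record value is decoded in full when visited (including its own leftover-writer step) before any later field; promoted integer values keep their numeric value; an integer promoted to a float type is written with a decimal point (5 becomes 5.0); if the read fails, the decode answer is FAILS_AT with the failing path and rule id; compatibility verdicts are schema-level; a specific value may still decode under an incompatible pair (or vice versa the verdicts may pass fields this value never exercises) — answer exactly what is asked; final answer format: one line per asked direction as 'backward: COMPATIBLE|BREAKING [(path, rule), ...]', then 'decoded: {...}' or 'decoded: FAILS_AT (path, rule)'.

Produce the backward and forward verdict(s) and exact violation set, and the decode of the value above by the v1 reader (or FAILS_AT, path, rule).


each type pair in Ticket: writer, then reader
backward analysis of Ticket with v2 as reader and v1 as writer:
  writer required, Contact -> Contact: reader meta maps from writer meta
  writer required, string -> string: reader locale maps from writer locale
  writer optional, bytes -> bytes: reader checksum maps from writer checksum
  writer required, float32 -> float32: reader price maps from writer price
  writer required, bool -> bool: reader meta.enabled maps from writer meta.enabled
  writer optional, bytes -> bytes: reader meta.avatar maps from writer meta.avatar
  writer required, float64 -> float64: reader meta.height maps from writer meta.height
  no writer field matches reader meta.city
  writer meta.zip: unknown to reader
  nothing fires on Ticket: backward is COMPATIBLE
forward analysis of Ticket with v1 as reader and v2 as writer:
  writer required, Contact -> Contact: reader meta maps from writer meta
  writer required, string -> string: reader locale maps from writer locale
  writer optional, bytes -> bytes: reader checksum maps from writer checksum
  writer required, float32 -> float32: reader price maps from writer price
  no writer field matches reader meta.zip
  writer required, bool -> bool: reader meta.enabled maps from writer meta.enabled
  writer optional, bytes -> bytes: reader meta.avatar maps from writer meta.avatar
  writer required, float64 -> float64: reader meta.height maps from writer meta.height
  writer meta.city: unknown to reader
  nothing fires on Ticket: forward is COMPATIBLE
decoding the Ticket value with the v1 reader:
  meta.zip := 3 (no value, default fills)
  meta.enabled := false
  meta.avatar := 0xBEEF
  meta.height := 0.0
  writer meta.city: unmatched, discarded
  locale := "kappa"
  checksum := 0xFF
  price := 1.5
  => decoded: {"meta": {"zip": 3, "enabled": false, "avatar": 0xBEEF, "height": 0.0}, "locale": "kappa", "checksum": 0xFF, "price": 1.5}

backward: COMPATIBLE []; forward: COMPATIBLE []; decoded: {"meta": {"zip": 3, "enabled": false, "avatar": 0xBEEF, "height": 0.0}, "locale": "kappa", "checksum": 0xFF, "price": 1.5}


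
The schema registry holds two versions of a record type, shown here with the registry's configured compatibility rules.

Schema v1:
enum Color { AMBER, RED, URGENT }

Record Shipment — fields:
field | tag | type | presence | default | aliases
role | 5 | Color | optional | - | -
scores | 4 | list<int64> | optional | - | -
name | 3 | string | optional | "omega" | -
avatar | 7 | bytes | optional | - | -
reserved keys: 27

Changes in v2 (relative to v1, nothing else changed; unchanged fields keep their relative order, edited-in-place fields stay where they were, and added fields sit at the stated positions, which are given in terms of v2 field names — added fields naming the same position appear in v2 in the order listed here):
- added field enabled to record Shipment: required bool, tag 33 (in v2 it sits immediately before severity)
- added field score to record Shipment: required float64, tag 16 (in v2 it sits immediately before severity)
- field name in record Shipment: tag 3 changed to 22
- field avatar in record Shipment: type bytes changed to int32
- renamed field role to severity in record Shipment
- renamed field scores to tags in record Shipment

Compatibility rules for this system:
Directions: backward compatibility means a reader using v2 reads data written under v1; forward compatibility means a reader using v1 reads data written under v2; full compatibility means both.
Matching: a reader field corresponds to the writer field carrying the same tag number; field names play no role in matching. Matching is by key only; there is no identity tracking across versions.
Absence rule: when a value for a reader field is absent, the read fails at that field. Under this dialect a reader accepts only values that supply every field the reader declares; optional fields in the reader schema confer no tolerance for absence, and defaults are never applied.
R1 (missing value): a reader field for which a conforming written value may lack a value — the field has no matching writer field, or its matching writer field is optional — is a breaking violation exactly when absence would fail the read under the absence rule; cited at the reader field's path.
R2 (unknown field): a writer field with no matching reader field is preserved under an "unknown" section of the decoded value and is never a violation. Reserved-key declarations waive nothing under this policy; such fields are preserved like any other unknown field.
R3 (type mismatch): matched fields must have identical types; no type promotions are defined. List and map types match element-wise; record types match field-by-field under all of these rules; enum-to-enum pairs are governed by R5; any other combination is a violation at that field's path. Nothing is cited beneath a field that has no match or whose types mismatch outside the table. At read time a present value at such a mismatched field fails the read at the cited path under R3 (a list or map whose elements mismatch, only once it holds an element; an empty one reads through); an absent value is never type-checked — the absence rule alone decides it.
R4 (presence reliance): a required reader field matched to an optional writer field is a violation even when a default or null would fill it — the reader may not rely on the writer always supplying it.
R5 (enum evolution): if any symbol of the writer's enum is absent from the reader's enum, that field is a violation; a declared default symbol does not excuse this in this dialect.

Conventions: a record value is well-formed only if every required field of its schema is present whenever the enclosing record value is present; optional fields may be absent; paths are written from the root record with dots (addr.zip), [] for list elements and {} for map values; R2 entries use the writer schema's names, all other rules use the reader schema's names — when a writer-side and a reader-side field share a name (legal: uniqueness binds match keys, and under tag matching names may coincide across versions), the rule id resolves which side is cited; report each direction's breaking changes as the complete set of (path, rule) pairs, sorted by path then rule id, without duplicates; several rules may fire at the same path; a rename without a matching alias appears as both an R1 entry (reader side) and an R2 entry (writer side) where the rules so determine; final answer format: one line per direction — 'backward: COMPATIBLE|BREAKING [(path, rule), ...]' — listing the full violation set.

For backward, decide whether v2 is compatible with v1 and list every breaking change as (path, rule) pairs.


backward: BREAKING [(avatar, R1), (avatar, R3), (enabled, R1), (name, R1), (score, R1), (severity, R1), (tags, R1)]

in Shipment below, arrows point writer -> reader
backward analysis of Shipment with v2 as reader and v1 as writer:
  enabled: no writer-side match
  score: no writer-side match
  severity: paired with writer role (Color -> Color; writer optional)
  tags: paired with writer scores (list<int64> -> list<int64>; writer optional)
  name: no writer-side match
  avatar: paired with writer avatar (bytes -> int32; writer optional)
  writer field name has no reader counterpart
  R1 fires at avatar
  R3 fires at avatar
  R1 fires at enabled
  R1 fires at name
  R1 fires at score
  R1 fires at severity
  R1 fires at tags
  => 7 violation(s): backward is BREAKING for Shipment
remaining Shipment differences; none change what is asked:
  field name in record Shipment: tag 3 changed to 22 -> inert for the asked Shipment verdict: nothing fires


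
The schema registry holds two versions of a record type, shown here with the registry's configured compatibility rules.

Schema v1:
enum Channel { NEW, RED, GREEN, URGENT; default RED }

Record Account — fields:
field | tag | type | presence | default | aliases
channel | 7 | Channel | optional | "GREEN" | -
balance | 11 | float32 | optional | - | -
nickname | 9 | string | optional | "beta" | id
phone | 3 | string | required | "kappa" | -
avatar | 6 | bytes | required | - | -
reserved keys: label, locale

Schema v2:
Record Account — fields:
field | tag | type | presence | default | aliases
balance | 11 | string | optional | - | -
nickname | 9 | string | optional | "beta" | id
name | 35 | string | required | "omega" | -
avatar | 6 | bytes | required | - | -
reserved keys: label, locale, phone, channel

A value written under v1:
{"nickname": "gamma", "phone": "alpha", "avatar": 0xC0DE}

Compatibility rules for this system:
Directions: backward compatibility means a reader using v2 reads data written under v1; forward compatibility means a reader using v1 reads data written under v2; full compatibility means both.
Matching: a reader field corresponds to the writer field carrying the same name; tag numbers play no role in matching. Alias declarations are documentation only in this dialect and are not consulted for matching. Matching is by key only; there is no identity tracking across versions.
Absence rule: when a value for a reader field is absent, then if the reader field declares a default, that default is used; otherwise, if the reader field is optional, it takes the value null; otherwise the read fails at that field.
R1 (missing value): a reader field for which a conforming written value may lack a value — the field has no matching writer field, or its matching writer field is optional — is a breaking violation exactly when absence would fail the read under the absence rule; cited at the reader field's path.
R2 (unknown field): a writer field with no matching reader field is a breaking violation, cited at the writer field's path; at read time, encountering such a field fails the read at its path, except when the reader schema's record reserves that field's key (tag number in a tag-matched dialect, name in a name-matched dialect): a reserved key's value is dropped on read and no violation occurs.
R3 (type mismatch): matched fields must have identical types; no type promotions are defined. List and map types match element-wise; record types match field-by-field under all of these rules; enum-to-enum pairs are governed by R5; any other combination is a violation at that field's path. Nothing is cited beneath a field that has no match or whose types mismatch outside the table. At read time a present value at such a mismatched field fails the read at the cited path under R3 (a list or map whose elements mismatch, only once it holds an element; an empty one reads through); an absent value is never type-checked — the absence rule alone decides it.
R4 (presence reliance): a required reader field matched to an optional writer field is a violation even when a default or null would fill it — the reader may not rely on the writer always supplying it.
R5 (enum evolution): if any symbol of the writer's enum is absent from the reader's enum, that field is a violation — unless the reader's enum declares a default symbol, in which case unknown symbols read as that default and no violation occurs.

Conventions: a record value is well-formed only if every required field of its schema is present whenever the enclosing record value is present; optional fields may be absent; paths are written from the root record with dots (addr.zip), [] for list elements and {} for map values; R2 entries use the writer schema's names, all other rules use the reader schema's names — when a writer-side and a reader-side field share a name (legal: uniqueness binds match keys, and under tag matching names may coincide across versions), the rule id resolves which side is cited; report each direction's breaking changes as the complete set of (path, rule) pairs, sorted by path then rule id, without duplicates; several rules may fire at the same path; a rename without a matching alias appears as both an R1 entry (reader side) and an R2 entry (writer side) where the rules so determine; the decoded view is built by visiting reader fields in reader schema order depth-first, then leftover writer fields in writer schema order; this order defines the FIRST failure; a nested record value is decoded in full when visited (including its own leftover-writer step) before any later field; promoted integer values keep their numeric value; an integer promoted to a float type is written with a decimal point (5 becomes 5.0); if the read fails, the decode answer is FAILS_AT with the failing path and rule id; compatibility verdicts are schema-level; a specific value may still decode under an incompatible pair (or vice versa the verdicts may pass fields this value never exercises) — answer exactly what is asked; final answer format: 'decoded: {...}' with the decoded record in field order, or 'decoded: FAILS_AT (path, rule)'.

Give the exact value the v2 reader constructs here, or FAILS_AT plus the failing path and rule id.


in Account below, arrows point writer -> reader
migrating the Account value to v2:
  balance := null (absent, optional -> null)
  nickname := "gamma"
  name := "omega" (absent -> default)
  avatar := 0xC0DE
  writer phone: reserved -> dropped
  => decoded: {"balance": null, "nickname": "gamma", "name": "omega", "avatar": 0xC0DE}
checking off the Account differences that do not matter here:
  field balance in record Account: type float32 changed to string -> shifts the Account verdicts, not this decode

decoded: {"balance": null, "nickname": "gamma", "name": "omega", "avatar": 0xC0DE}


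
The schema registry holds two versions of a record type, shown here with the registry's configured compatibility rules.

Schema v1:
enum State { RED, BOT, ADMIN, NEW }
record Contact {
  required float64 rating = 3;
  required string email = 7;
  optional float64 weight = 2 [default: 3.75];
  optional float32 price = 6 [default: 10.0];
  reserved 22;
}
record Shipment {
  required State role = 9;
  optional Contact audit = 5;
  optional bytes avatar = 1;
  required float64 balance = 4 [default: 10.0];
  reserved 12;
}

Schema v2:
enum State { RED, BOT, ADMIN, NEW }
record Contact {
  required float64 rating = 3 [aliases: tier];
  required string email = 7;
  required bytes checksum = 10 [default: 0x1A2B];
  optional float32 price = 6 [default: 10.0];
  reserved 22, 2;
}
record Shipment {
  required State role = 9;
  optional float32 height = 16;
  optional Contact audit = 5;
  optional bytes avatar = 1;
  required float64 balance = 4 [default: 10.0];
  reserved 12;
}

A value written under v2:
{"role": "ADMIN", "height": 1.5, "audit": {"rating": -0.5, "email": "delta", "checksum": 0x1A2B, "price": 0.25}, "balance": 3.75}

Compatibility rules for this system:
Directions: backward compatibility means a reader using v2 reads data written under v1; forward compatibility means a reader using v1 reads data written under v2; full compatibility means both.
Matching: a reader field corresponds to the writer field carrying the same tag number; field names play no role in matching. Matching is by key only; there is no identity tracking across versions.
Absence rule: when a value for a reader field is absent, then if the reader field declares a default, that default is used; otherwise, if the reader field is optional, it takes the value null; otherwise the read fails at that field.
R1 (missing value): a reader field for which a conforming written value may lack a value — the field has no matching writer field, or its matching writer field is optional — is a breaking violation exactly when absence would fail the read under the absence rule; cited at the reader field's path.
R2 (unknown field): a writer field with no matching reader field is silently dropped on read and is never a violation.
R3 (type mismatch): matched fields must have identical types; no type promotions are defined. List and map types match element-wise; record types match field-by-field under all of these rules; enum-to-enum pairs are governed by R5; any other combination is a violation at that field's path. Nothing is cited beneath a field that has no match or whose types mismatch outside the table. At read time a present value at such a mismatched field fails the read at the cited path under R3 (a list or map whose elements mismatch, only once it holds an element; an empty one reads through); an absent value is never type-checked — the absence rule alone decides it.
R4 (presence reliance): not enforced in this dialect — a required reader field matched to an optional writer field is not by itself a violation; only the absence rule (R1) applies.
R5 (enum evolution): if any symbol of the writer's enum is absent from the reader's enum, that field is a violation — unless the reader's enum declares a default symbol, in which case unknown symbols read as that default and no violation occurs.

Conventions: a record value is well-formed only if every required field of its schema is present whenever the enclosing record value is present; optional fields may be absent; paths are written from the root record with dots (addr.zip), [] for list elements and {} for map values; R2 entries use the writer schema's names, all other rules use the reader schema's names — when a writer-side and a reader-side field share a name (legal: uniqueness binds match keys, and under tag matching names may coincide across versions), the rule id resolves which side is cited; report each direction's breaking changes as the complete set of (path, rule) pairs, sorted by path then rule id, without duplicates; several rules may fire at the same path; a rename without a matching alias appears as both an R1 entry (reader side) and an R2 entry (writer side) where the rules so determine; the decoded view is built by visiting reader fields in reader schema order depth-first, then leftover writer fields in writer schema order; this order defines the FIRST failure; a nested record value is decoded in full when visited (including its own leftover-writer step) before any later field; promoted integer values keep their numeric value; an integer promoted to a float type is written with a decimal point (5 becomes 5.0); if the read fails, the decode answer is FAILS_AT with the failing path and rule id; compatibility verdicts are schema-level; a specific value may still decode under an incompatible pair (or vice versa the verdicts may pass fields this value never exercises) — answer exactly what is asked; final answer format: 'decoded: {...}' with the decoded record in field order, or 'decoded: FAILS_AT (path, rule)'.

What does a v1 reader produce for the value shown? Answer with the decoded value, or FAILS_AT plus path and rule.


the writer's type comes first in each Shipment pair
migrating the Shipment value to v1:
  role := "ADMIN"
  audit.rating := -0.5
  audit.email := "delta"
  audit.weight := 3.75 (no value, default fills)
  audit.price := 0.25
  writer audit.checksum: unmatched, discarded
  avatar := null (not supplied -> null)
  balance := 3.75
  writer height: unmatched, discarded
  => decoded: {"role": "ADMIN", "audit": {"rating": -0.5, "email": "delta", "weight": 3.75, "price": 0.25}, "avatar": null, "balance": 3.75}
the rest of the Shipment diff is inert for this question:
  added field height to record Shipment: optional float32, tag 16 (in v2 it sits immediately before audit) -> no rule fires on it and the decoded Shipment view is identical with or without it
  added field checksum to record Contact: required bytes, tag 10, default 0x1A2B (in v2 it sits immediately before price) -> no rule fires on it and the decoded Shipment view is identical with or without it
  removed field weight from record Contact (its key 2 joins the reserved list) -> no rule fires on it and the decoded Shipment view is identical with or without it

decoded: {"role": "ADMIN", "audit": {"rating": -0.5, "email": "delta", "weight": 3.75, "price": 0.25}, "avatar": null, "balance": 3.75}


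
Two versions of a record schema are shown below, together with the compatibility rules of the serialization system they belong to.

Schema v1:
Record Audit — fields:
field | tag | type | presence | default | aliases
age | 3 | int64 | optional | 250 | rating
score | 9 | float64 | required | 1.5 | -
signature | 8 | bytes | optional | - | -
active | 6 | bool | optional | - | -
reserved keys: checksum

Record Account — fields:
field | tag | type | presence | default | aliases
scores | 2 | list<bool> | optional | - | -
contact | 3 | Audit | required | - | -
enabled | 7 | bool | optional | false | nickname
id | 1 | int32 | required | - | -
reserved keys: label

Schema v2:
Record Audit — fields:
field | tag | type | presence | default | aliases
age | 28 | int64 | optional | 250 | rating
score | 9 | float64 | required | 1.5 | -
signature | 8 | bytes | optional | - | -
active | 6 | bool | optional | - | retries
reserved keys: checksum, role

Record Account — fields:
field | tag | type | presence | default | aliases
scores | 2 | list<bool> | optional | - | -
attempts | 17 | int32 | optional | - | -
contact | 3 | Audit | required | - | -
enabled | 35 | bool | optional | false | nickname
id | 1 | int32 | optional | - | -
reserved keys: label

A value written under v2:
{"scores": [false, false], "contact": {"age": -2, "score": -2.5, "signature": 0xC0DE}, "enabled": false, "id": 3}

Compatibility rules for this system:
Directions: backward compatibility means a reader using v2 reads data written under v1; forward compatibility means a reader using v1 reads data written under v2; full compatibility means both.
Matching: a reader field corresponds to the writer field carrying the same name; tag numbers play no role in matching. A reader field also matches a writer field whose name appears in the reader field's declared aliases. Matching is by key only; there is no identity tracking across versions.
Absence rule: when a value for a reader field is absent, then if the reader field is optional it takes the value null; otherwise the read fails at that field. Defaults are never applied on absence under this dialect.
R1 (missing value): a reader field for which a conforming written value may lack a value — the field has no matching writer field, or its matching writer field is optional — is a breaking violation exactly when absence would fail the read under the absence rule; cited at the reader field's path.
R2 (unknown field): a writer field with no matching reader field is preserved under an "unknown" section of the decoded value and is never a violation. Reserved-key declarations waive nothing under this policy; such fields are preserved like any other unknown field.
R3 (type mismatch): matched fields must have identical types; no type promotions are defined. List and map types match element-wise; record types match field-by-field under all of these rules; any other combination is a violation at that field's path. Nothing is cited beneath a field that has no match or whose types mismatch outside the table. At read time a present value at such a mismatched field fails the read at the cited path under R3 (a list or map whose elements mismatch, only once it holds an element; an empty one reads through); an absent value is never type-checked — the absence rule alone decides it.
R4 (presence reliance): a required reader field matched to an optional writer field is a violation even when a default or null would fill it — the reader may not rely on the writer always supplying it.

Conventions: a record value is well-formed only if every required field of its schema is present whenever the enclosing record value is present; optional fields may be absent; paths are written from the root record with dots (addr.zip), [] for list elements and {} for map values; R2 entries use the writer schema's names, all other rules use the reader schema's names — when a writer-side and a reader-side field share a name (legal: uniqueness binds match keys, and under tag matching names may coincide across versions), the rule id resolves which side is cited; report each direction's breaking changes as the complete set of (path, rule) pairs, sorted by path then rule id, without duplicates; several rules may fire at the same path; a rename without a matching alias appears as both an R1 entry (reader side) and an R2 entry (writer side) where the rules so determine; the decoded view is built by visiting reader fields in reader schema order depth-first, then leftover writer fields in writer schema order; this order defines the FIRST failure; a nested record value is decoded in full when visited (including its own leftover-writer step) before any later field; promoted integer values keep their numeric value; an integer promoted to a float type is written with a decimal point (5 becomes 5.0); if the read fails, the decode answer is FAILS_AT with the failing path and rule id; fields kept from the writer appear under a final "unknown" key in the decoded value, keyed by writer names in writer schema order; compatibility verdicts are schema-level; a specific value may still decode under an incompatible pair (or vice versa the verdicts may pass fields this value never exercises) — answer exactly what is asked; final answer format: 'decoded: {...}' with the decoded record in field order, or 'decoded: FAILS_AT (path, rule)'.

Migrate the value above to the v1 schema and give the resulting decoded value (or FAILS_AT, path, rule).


the writer's type comes first in each Account pair
migrating the Account value to v1:
  scores := [false, false]
  contact.age := -2
  contact.score := -2.5
  contact.signature := 0xC0DE
  contact.active := null (absent, optional -> null)
  enabled := false
  id := 3
  => decoded: {"scores": [false, false], "contact": {"age": -2, "score": -2.5, "signature": 0xC0DE, "active": null}, "enabled": false, "id": 3}
diffs on Account not affecting the asked answer:
  field id in record Account: required changed to optional -> shifts the Account verdicts, not this decode
  added field attempts to record Account: optional int32, tag 17 (in v2 it sits immediately before contact) -> fires no rule on Account under this dialect and leaves the result unchanged
  field enabled in record Account: tag 7 changed to 35 -> fires no rule on Account under this dialect and leaves the result unchanged
  field age in record Audit: tag 3 changed to 28 -> fires no rule on Account under this dialect and leaves the result unchanged

decoded: {"scores": [false, false], "contact": {"age": -2, "score": -2.5, "signature": 0xC0DE, "active": null}, "enabled": false, "id": 3}


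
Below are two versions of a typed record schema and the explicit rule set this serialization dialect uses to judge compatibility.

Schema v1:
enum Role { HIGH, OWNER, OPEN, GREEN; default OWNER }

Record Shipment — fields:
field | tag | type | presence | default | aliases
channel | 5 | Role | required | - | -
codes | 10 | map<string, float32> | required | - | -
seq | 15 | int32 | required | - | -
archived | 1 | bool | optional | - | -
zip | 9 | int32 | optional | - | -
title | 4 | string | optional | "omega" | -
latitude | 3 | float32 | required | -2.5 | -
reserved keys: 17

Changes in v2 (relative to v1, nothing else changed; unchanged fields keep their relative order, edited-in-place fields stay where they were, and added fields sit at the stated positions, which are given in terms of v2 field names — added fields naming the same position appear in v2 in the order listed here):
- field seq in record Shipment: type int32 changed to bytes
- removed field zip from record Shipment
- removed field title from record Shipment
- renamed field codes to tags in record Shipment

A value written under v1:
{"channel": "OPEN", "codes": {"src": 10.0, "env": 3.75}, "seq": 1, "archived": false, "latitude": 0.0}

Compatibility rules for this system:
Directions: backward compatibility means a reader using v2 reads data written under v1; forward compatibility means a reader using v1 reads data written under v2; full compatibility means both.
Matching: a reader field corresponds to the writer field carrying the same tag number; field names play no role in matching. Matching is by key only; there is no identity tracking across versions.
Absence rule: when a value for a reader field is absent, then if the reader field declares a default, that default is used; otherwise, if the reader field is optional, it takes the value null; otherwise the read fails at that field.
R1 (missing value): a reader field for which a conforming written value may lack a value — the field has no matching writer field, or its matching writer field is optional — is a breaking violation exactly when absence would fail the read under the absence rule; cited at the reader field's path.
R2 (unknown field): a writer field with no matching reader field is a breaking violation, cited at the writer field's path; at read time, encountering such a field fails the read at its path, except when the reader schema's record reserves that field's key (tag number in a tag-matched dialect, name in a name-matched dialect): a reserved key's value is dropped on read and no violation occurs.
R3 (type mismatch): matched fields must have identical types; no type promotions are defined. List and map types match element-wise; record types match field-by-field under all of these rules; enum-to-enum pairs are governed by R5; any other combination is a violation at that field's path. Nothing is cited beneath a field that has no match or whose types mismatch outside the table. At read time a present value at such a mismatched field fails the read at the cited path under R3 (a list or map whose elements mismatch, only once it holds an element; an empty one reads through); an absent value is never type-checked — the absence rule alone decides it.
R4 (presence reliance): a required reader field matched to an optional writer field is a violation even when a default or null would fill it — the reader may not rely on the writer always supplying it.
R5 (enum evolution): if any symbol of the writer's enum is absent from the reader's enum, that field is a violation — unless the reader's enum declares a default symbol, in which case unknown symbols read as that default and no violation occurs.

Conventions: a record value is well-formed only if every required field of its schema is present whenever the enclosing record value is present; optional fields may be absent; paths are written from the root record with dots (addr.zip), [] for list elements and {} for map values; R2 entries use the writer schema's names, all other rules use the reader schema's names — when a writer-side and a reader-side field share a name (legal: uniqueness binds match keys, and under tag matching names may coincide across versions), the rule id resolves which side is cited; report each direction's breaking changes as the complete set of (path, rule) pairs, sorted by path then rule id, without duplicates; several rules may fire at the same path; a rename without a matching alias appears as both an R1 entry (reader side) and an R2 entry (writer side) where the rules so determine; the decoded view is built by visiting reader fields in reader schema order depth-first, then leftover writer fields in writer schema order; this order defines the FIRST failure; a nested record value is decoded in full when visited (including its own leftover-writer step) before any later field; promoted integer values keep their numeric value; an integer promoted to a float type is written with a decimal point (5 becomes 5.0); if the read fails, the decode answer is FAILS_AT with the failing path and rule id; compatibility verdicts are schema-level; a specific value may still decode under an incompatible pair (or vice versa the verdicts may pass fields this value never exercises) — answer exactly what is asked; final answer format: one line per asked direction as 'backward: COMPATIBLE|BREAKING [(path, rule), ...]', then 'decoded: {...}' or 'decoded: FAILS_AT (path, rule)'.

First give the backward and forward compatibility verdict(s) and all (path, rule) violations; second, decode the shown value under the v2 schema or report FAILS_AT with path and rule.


backward: BREAKING [(seq, R3), (title, R2), (zip, R2)]; forward: BREAKING [(seq, R3)]; decoded: FAILS_AT (seq, R3)

the writer's type comes first in each Shipment pair
backward analysis of Shipment with v2 as reader and v1 as writer:
  channel <- channel (Role -> Role, writer required)
  tags <- codes (map<string, float32> -> map<string, float32>, writer required)
  seq <- seq (int32 -> bytes, writer required)
  archived <- archived (bool -> bool, writer optional)
  latitude <- latitude (float32 -> float32, writer required)
  writer zip: unknown to reader
  writer title: unknown to reader
  rule R3 violated at seq
  rule R2 violated at title
  rule R2 violated at zip
  backward on Shipment therefore BREAKING (3)
forward analysis of Shipment with v1 as reader and v2 as writer:
  channel <- channel (Role -> Role, writer required)
  codes <- tags (map<string, float32> -> map<string, float32>, writer required)
  seq <- seq (bytes -> int32, writer required)
  archived <- archived (bool -> bool, writer optional)
  zip has no writer counterpart
  title has no writer counterpart
  latitude <- latitude (float32 -> float32, writer required)
  rule R3 violated at seq
  forward on Shipment therefore BREAKING (1)
decoding the Shipment value with the v2 reader:
  channel := "OPEN"
  tags := {"src": 10.0, "env": 3.75} (from writer codes)
  read fails at seq under R3
  => FAILS_AT (seq, R3)


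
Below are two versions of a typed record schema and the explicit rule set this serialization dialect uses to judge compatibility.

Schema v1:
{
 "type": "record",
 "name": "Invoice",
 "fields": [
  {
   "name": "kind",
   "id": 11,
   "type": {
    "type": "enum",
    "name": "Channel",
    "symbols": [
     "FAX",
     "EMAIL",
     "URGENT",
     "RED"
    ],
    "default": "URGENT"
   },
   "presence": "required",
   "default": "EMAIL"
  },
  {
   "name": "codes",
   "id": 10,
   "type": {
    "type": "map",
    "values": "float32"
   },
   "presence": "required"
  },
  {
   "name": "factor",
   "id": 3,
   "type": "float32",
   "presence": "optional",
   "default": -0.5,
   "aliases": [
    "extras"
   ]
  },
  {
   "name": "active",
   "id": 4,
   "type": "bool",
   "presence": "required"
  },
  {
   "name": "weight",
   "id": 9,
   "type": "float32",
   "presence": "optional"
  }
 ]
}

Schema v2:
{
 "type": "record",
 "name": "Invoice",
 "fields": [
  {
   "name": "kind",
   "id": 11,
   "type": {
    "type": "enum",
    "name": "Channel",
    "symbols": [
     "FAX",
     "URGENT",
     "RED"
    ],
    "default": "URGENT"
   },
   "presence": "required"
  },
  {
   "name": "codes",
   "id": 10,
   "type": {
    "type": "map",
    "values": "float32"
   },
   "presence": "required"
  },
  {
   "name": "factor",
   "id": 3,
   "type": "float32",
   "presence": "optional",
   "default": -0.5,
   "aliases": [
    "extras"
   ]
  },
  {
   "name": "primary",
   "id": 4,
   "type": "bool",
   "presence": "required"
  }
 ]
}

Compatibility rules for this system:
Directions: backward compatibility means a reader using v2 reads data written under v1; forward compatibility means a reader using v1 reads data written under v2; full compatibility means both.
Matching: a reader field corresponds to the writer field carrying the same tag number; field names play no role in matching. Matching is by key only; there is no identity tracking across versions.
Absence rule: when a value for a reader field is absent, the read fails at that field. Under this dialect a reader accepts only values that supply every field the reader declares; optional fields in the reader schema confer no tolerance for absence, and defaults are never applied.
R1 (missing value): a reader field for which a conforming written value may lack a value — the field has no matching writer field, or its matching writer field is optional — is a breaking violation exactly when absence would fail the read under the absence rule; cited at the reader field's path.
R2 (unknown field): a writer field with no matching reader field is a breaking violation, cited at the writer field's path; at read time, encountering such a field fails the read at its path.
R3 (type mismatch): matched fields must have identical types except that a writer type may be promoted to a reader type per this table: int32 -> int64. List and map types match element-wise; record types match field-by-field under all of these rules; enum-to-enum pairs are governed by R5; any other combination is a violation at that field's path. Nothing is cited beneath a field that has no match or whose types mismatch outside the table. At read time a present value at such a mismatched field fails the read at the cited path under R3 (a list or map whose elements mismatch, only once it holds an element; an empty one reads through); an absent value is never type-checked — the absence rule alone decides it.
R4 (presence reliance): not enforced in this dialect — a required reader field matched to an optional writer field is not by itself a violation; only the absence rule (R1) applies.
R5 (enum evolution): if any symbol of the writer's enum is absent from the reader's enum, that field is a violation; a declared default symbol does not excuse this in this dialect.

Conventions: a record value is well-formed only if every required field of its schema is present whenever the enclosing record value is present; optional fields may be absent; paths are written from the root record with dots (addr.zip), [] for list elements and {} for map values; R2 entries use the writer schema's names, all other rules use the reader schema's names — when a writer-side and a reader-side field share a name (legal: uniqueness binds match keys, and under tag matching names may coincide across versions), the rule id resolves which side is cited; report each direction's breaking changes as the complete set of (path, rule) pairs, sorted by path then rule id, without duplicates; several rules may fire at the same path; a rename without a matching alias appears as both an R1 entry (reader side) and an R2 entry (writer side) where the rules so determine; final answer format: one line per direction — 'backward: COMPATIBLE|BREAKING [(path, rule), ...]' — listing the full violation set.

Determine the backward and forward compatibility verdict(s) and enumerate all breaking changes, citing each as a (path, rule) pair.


in Invoice below, arrows point writer -> reader
backward on Invoice — v2 reading data written by v1:
  kind: Channel -> Channel, writer required; from kind
  codes: map<string, float32> -> map<string, float32>, writer required; from codes
  factor: float32 -> float32, writer optional; from factor
  primary: bool -> bool, writer required; from active
  leftover writer field: weight
  violation R1 at factor
  violation R5 at kind
  violation R2 at weight
  => backward verdict for Invoice: BREAKING, 3 violation(s)
forward on Invoice — v1 reading data written by v2:
  kind: Channel -> Channel, writer required; from kind
  codes: map<string, float32> -> map<string, float32>, writer required; from codes
  factor: float32 -> float32, writer optional; from factor
  active: bool -> bool, writer required; from primary
  weight has no writer counterpart
  violation R1 at factor
  violation R1 at weight
  => forward verdict for Invoice: BREAKING, 2 violation(s)

backward: BREAKING [(factor, R1), (kind, R5), (weight, R2)]; forward: BREAKING [(factor, R1), (weight, R1)]
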